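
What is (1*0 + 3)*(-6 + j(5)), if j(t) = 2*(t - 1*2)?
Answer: 0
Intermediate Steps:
j(t) = -4 + 2*t (j(t) = 2*(t - 2) = 2*(-2 + t) = -4 + 2*t)
(1*0 + 3)*(-6 + j(5)) = (1*0 + 3)*(-6 + (-4 + 2*5)) = (0 + 3)*(-6 + (-4 + 10)) = 3*(-6 + 6) = 3*0 = 0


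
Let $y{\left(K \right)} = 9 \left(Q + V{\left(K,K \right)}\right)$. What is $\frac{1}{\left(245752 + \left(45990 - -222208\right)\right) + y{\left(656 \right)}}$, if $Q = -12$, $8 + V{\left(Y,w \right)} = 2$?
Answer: $\frac{1}{513788} \approx 1.9463 \cdot 10^{-6}$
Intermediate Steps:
$V{\left(Y,w \right)} = -6$ ($V{\left(Y,w \right)} = -8 + 2 = -6$)
$y{\left(K \right)} = -162$ ($y{\left(K \right)} = 9 \left(-12 - 6\right) = 9 \left(-18\right) = -162$)
$\frac{1}{\left(245752 + \left(45990 - -222208\right)\right) + y{\left(656 \right)}} = \frac{1}{\left(245752 + \left(45990 - -222208\right)\right) - 162} = \frac{1}{\left(245752 + \left(45990 + 222208\right)\right) - 162} = \frac{1}{\left(245752 + 268198\right) - 162} = \frac{1}{513950 - 162} = \frac{1}{513788}$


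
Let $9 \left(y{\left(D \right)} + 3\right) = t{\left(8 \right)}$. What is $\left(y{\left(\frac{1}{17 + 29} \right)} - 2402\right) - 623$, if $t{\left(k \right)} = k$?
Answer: $- \frac{27244}{9} \approx -3027.1$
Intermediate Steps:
$y{\left(D \right)} = - \frac{19}{9}$ ($y{\left(D \right)} = -3 + \frac{1}{9} \cdot 8 = -3 + \frac{8}{9} = - \frac{19}{9}$)
$\left(y{\left(\frac{1}{17 + 29} \right)} - 2402\right) - 623 = \left(- \frac{19}{9} - 2402\right) - 623 = - \frac{21637}{9} - 623 = - \frac{27244}{9}$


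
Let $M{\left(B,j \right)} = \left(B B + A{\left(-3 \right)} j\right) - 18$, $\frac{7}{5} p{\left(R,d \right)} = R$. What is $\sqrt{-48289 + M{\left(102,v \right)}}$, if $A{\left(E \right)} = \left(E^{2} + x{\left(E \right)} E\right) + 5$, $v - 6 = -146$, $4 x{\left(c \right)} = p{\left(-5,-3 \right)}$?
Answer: $i \sqrt{40238} \approx 200.59 i$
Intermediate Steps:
$p{\left(R,d \right)} = \frac{5 R}{7}$
$x{\left(c \right)} = - \frac{25}{28}$ ($x{\left(c \right)} = \frac{\frac{5}{7} \left(-5\right)}{4} = \frac{1}{4} \left(- \frac{25}{7}\right) = - \frac{25}{28}$)
$v = -140$ ($v = 6 - 146 = -140$)
$A{\left(E \right)} = 5 + E^{2} - \frac{25 E}{28}$ ($A{\left(E \right)} = \left(E^{2} - \frac{25 E}{28}\right) + 5 = 5 + E^{2} - \frac{25 E}{28}$)
$M{\left(B,j \right)} = -18 + B^{2} + \frac{467 j}{28}$ ($M{\left(B,j \right)} = \left(B B + \left(5 + \left(-3\right)^{2} - - \frac{75}{28}\right) j\right) - 18 = \left(B^{2} + \left(5 + 9 + \frac{75}{28}\right) j\right) - 18 = \left(B^{2} + \frac{467 j}{28}\right) - 18 = -18 + B^{2} + \frac{467 j}{28}$)
$\sqrt{-48289 + M{\left(102,v \right)}} = \sqrt{-48289 + \left(-18 + 102^{2} + \frac{467}{28} \left(-140\right)\right)} = \sqrt{-48289 - -8051} = \sqrt{-48289 + 8051} = \sqrt{-40238} = i \sqrt{40238}$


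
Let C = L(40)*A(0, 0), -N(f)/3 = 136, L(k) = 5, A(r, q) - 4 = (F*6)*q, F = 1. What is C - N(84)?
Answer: 428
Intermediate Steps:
A(r, q) = 4 + 6*q (A(r, q) = 4 + (1*6)*q = 4 + 6*q)
N(f) = -408 (N(f) = -3*136 = -408)
C = 20 (C = 5*(4 + 6*0) = 5*(4 + 0) = 5*4 = 20)
C - N(84) = 20 - 1*(-408) = 20 + 408 = 428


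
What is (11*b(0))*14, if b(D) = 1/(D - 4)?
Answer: -77/2 ≈ -38.500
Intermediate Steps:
b(D) = 1/(-4 + D)
(11*b(0))*14 = (11/(-4 + 0))*14 = (11/(-4))*14 = (11*(-¼))*14 = -11/4*14 = -77/2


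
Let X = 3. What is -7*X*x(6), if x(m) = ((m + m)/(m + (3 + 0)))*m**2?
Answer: -1008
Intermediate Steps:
x(m) = 2*m**3/(3 + m) (x(m) = ((2*m)/(m + 3))*m**2 = ((2*m)/(3 + m))*m**2 = (2*m/(3 + m))*m**2 = 2*m**3/(3 + m))
-7*X*x(6) = -21*2*6**3/(3 + 6) = -21*2*216/9 = -21*2*216*(1/9) = -21*48 = -7*144 = -1008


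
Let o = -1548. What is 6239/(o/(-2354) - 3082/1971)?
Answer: -14473650213/2101960 ≈ -6885.8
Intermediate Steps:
6239/(o/(-2354) - 3082/1971) = 6239/(-1548/(-2354) - 3082/1971) = 6239/(-1548*(-1/2354) - 3082*1/1971) = 6239/(774/1177 - 3082/1971) = 6239/(-2101960/2319867) = 6239*(-2319867/2101960) = -14473650213/2101960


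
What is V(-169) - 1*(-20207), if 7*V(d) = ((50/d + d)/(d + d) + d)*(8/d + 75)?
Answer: 177653521259/9653618 ≈ 18403.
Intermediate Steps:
V(d) = (75 + 8/d)*(d + (d + 50/d)/(2*d))/7 (V(d) = (((50/d + d)/(d + d) + d)*(8/d + 75))/7 = (((d + 50/d)/((2*d)) + d)*(75 + 8/d))/7 = (((d + 50/d)*(1/(2*d)) + d)*(75 + 8/d))/7 = (((d + 50/d)/(2*d) + d)*(75 + 8/d))/7 = ((d + (d + 50/d)/(2*d))*(75 + 8/d))/7 = ((75 + 8/d)*(d + (d + 50/d)/(2*d)))/7 = (75 + 8/d)*(d + (d + 50/d)/(2*d))/7)
V(-169) - 1*(-20207) = (1/14)*(400 + 8*(-169)² + 3750*(-169) + (-169)³*(91 + 150*(-169)))/(-169)³ - 1*(-20207) = (1/14)*(-1/4826809)*(400 + 8*28561 - 633750 - 4826809*(91 - 25350)) + 20207 = (1/14)*(-1/4826809)*(400 + 228488 - 633750 - 4826809*(-25259)) + 20207 = (1/14)*(-1/4826809)*(400 + 228488 - 633750 + 121920368531) + 20207 = (1/14)*(-1/4826809)*121919963669 + 20207 = -17417137667/9653618 + 20207 = 177653521259/9653618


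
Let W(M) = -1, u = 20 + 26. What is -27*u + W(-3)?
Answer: -1243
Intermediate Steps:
u = 46
-27*u + W(-3) = -27*46 - 1 = -1242 - 1 = -1243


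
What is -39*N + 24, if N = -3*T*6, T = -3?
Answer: -2082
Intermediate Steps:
N = 54 (N = -3*(-3)*6 = 9*6 = 54)
-39*N + 24 = -39*54 + 24 = -2106 + 24 = -2082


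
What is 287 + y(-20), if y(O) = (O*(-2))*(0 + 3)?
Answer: 407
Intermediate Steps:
y(O) = -6*O (y(O) = -2*O*3 = -6*O)
287 + y(-20) = 287 - 6*(-20) = 287 + 120 = 407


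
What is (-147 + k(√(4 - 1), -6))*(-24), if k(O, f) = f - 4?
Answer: 3768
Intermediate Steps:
k(O, f) = -4 + f
(-147 + k(√(4 - 1), -6))*(-24) = (-147 + (-4 - 6))*(-24) = (-147 - 10)*(-24) = -157*(-24) = 3768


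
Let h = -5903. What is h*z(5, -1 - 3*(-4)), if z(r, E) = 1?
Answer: -5903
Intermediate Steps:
h*z(5, -1 - 3*(-4)) = -5903*1 = -5903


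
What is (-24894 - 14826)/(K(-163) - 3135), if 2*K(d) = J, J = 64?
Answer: 39720/3103 ≈ 12.801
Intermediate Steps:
K(d) = 32 (K(d) = (1/2)*64 = 32)
(-24894 - 14826)/(K(-163) - 3135) = (-24894 - 14826)/(32 - 3135) = -39720/(-3103) = -39720*(-1/3103) = 39720/3103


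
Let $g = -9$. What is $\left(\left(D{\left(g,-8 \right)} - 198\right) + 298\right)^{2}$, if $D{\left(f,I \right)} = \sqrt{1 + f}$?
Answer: $9992 + 400 i \sqrt{2} \approx 9992.0 + 565.69 i$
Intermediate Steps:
$\left(\left(D{\left(g,-8 \right)} - 198\right) + 298\right)^{2} = \left(\left(\sqrt{1 - 9} - 198\right) + 298\right)^{2} = \left(\left(\sqrt{-8} - 198\right) + 298\right)^{2} = \left(\left(2 i \sqrt{2} - 198\right) + 298\right)^{2} = \left(\left(-198 + 2 i \sqrt{2}\right) + 298\right)^{2} = \left(100 + 2 i \sqrt{2}\right)^{2}$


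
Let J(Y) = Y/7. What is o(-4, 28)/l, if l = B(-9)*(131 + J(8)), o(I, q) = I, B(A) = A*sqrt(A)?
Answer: -28*I/24975 ≈ -0.0011211*I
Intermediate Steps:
B(A) = A**(3/2)
J(Y) = Y/7 (J(Y) = Y*(1/7) = Y/7)
l = -24975*I/7 (l = (-9)**(3/2)*(131 + (1/7)*8) = (-27*I)*(131 + 8/7) = -27*I*(925/7) = -24975*I/7 ≈ -3567.9*I)
o(-4, 28)/l = -4*7*I/24975 = -28*I/24975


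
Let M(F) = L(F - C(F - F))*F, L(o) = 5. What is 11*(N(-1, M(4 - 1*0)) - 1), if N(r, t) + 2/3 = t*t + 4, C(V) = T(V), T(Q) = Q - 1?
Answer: 13277/3 ≈ 4425.7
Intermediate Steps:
T(Q) = -1 + Q
C(V) = -1 + V
M(F) = 5*F
N(r, t) = 10/3 + t² (N(r, t) = -⅔ + (t*t + 4) = -⅔ + (t² + 4) = -⅔ + (4 + t²) = 10/3 + t²)
11*(N(-1, M(4 - 1*0)) - 1) = 11*((10/3 + (5*(4 - 1*0))²) - 1) = 11*((10/3 + (5*(4 + 0))²) - 1) = 11*((10/3 + (5*4)²) - 1) = 11*((10/3 + 20²) - 1) = 11*((10/3 + 400) - 1) = 11*(1210/3 - 1) = 11*(1207/3) = 13277/3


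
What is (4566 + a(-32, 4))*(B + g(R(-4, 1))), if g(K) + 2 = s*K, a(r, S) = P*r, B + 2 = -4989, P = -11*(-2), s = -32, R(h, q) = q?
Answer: -19406550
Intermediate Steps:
P = 22
B = -4991 (B = -2 - 4989 = -4991)
a(r, S) = 22*r
g(K) = -2 - 32*K
(4566 + a(-32, 4))*(B + g(R(-4, 1))) = (4566 + 22*(-32))*(-4991 + (-2 - 32*1)) = (4566 - 704)*(-4991 + (-2 - 32)) = 3862*(-4991 - 34) = 3862*(-5025) = -19406550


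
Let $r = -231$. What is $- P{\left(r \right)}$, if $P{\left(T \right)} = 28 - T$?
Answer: $-259$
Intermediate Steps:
$- P{\left(r \right)} = - (28 - -231) = - (28 + 231) = \left(-1\right) 259 = -259$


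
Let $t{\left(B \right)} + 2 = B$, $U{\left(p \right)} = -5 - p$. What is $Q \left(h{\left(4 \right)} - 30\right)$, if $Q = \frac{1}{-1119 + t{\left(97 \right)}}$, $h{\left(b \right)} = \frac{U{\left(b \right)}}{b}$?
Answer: $\frac{129}{4096} \approx 0.031494$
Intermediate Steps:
$t{\left(B \right)} = -2 + B$
$h{\left(b \right)} = \frac{-5 - b}{b}$
$Q = - \frac{1}{1024}$ ($Q = \frac{1}{-1119 + \left(-2 + 97\right)} = \frac{1}{-1119 + 95} = \frac{1}{-1024} = - \frac{1}{1024} \approx -0.00097656$)
$Q \left(h{\left(4 \right)} - 30\right) = - \frac{\frac{-5 - 4}{4} - 30}{1024} = - \frac{\frac{1}{4} \left(-9\right) - 30}{1024} = - \frac{- \frac{9}{4} - 30}{1024} = \left(- \frac{1}{1024}\right) \left(- \frac{129}{4}\right) = \frac{129}{4096}$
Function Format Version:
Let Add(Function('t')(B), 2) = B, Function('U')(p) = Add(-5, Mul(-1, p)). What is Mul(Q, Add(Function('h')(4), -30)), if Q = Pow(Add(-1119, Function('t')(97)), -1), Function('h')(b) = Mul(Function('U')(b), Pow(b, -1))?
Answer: Rational(129, 4096) ≈ 0.031494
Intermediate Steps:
Function('t')(B) = Add(-2, B)
Function('h')(b) = Mul(Pow(b, -1), Add(-5, Mul(-1, b))) (Function('h')(b) = Mul(Add(-5, Mul(-1, b)), Pow(b, -1)) = Mul(Pow(b, -1), Add(-5, Mul(-1, b))))
Q = Rational(-1, 1024) (Q = Pow(Add(-1119, Add(-2, 97)), -1) = Pow(Add(-1119, 95), -1) = Pow(-1024, -1) = Rational(-1, 1024) ≈ -0.00097656)
Mul(Q, Add(Function('h')(4), -30)) = Mul(Rational(-1, 1024), Add(Mul(Pow(4, -1), Add(-5, Mul(-1, 4))), -30)) = Mul(Rational(-1, 1024), Add(Mul(Rational(1, 4), Add(-5, -4)), -30)) = Mul(Rational(-1, 1024), Add(Mul(Rational(1, 4), -9), -30)) = Mul(Rational(-1, 1024), Add(Rational(-9, 4), -30)) = Mul(Rational(-1, 1024), Rational(-129, 4)) = Rational(129, 4096)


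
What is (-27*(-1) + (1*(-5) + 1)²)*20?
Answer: 860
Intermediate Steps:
(-27*(-1) + (1*(-5) + 1)²)*20 = (27 + (-5 + 1)²)*20 = (27 + (-4)²)*20 = (27 + 16)*20 = 43*20 = 860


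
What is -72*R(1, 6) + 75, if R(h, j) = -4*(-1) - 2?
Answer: -69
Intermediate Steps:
R(h, j) = 2 (R(h, j) = 4 - 2 = 2)
-72*R(1, 6) + 75 = -72*2 + 75 = -144 + 75 = -69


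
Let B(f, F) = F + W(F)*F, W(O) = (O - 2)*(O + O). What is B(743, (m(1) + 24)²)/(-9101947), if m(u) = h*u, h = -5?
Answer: -93570839/9101947 ≈ -10.280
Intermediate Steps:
m(u) = -5*u
W(O) = 2*O*(-2 + O) (W(O) = (-2 + O)*(2*O) = 2*O*(-2 + O))
B(f, F) = F + 2*F²*(-2 + F) (B(f, F) = F + (2*F*(-2 + F))*F = F + 2*F²*(-2 + F))
B(743, (m(1) + 24)²)/(-9101947) = ((-5*1 + 24)²*(1 + 2*(-5*1 + 24)²*(-2 + (-5*1 + 24)²)))/(-9101947) = ((-5 + 24)²*(1 + 2*(-5 + 24)²*(-2 + (-5 + 24)²)))*(-1/9101947) = (19²*(1 + 2*19²*(-2 + 19²)))*(-1/9101947) = (361*(1 + 2*361*(-2 + 361)))*(-1/9101947) = (361*(1 + 2*361*359))*(-1/9101947) = (361*(1 + 259198))*(-1/9101947) = (361*259199)*(-1/9101947) = 93570839*(-1/9101947) = -93570839/9101947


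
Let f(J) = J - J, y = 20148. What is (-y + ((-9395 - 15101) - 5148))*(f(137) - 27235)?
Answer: 1356085120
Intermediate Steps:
f(J) = 0
(-y + ((-9395 - 15101) - 5148))*(f(137) - 27235) = (-1*20148 + ((-9395 - 15101) - 5148))*(0 - 27235) = (-20148 + (-24496 - 5148))*(-27235) = (-20148 - 29644)*(-27235) = -49792*(-27235) = 1356085120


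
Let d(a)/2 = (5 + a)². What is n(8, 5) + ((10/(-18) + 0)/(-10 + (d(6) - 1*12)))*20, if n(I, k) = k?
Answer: 490/99 ≈ 4.9495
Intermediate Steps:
d(a) = 2*(5 + a)²
n(8, 5) + ((10/(-18) + 0)/(-10 + (d(6) - 1*12)))*20 = 5 + ((10/(-18) + 0)/(-10 + (2*(5 + 6)² - 1*12)))*20 = 5 + ((10*(-1/18) + 0)/(-10 + (2*11² - 12)))*20 = 5 + ((-5/9 + 0)/(-10 + (2*121 - 12)))*20 = 5 - 5/(9*(-10 + (242 - 12)))*20 = 5 - 5/(9*(-10 + 230))*20 = 5 - 5/9/220*20 = 5 - 5/9*1/220*20 = 5 - 1/396*20 = 5 - 5/99 = 490/99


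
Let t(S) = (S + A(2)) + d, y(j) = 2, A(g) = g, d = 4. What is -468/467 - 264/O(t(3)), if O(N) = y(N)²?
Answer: -31290/467 ≈ -67.002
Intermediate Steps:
t(S) = 6 + S (t(S) = (S + 2) + 4 = (2 + S) + 4 = 6 + S)
O(N) = 4 (O(N) = 2² = 4)
-468/467 - 264/O(t(3)) = -468/467 - 264/4 = -468*1/467 - 264*¼ = -468/467 - 66 = -31290/467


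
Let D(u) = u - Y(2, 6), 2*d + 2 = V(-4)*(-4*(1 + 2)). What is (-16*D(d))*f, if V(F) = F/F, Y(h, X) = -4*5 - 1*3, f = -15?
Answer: 3840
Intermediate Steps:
Y(h, X) = -23 (Y(h, X) = -20 - 3 = -23)
V(F) = 1
d = -7 (d = -1 + (1*(-4*(1 + 2)))/2 = -1 + (1*(-4*3))/2 = -1 + (1*(-12))/2 = -1 + (½)*(-12) = -1 - 6 = -7)
D(u) = 23 + u (D(u) = u - 1*(-23) = u + 23 = 23 + u)
(-16*D(d))*f = -16*(23 - 7)*(-15) = -16*16*(-15) = -256*(-15) = 3840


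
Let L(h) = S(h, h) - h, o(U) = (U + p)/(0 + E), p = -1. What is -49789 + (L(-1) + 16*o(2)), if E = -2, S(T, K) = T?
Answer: -49797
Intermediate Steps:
o(U) = 1/2 - U/2 (o(U) = (U - 1)/(0 - 2) = (-1 + U)/(-2) = (-1 + U)*(-1/2) = 1/2 - U/2)
L(h) = 0 (L(h) = h - h = 0)
-49789 + (L(-1) + 16*o(2)) = -49789 + (0 + 16*(1/2 - 1/2*2)) = -49789 + (0 + 16*(1/2 - 1)) = -49789 + (0 + 16*(-1/2)) = -49789 + (0 - 8) = -49789 - 8 = -49797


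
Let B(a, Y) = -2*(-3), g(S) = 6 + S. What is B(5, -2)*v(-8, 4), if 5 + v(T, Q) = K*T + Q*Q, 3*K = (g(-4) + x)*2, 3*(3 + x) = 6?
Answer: 34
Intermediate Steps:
x = -1 (x = -3 + (⅓)*6 = -3 + 2 = -1)
B(a, Y) = 6
K = ⅔ (K = (((6 - 4) - 1)*2)/3 = ((2 - 1)*2)/3 = (1*2)/3 = (⅓)*2 = ⅔ ≈ 0.66667)
v(T, Q) = -5 + Q² + 2*T/3 (v(T, Q) = -5 + (2*T/3 + Q*Q) = -5 + (2*T/3 + Q²) = -5 + (Q² + 2*T/3) = -5 + Q² + 2*T/3)
B(5, -2)*v(-8, 4) = 6*(-5 + 4² + (⅔)*(-8)) = 6*(-5 + 16 - 16/3) = 6*(17/3) = 34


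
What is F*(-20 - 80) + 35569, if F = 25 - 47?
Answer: 37769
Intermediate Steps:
F = -22
F*(-20 - 80) + 35569 = -22*(-20 - 80) + 35569 = -22*(-100) + 35569 = 2200 + 35569 = 37769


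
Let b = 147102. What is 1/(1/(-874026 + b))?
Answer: -726924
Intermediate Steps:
1/(1/(-874026 + b)) = 1/(1/(-874026 + 147102)) = 1/(1/(-726924)) = 1/(-1/726924) = -726924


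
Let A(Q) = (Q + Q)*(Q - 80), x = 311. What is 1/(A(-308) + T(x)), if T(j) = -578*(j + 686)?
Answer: -1/337258 ≈ -2.9651e-6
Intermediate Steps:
T(j) = -396508 - 578*j (T(j) = -578*(686 + j) = -396508 - 578*j)
A(Q) = 2*Q*(-80 + Q) (A(Q) = (2*Q)*(-80 + Q) = 2*Q*(-80 + Q))
1/(A(-308) + T(x)) = 1/(2*(-308)*(-80 - 308) + (-396508 - 578*311)) = 1/(2*(-308)*(-388) + (-396508 - 179758)) = 1/(239008 - 576266) = 1/(-337258) = -1/337258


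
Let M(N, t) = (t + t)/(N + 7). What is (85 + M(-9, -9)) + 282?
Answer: 376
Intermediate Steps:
M(N, t) = 2*t/(7 + N) (M(N, t) = (2*t)/(7 + N) = 2*t/(7 + N))
(85 + M(-9, -9)) + 282 = (85 + 2*(-9)/(7 - 9)) + 282 = (85 + 2*(-9)/(-2)) + 282 = (85 + 2*(-9)*(-½)) + 282 = (85 + 9) + 282 = 94 + 282 = 376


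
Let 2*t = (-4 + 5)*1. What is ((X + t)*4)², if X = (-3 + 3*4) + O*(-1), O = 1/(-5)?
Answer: 37636/25 ≈ 1505.4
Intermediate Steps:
O = -⅕ ≈ -0.20000
t = ½ (t = ((-4 + 5)*1)/2 = (1*1)/2 = (½)*1 = ½ ≈ 0.50000)
X = 46/5 (X = (-3 + 3*4) - ⅕*(-1) = (-3 + 12) + ⅕ = 9 + ⅕ = 46/5 ≈ 9.2000)
((X + t)*4)² = ((46/5 + ½)*4)² = ((97/10)*4)² = (194/5)² = 37636/25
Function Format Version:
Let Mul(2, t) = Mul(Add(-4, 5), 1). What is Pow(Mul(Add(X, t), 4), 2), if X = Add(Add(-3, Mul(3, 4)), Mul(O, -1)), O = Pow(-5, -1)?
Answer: Rational(37636, 25) ≈ 1505.4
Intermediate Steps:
O = Rational(-1, 5) ≈ -0.20000
t = Rational(1, 2) (t = Mul(Rational(1, 2), Mul(Add(-4, 5), 1)) = Mul(Rational(1, 2), Mul(1, 1)) = Mul(Rational(1, 2), 1) = Rational(1, 2) ≈ 0.50000)
X = Rational(46, 5) (X = Add(Add(-3, Mul(3, 4)), Mul(Rational(-1, 5), -1)) = Add(Add(-3, 12), Rational(1, 5)) = Add(9, Rational(1, 5)) = Rational(46, 5) ≈ 9.2000)
Pow(Mul(Add(X, t), 4), 2) = Pow(Mul(Add(Rational(46, 5), Rational(1, 2)), 4), 2) = Pow(Mul(Rational(97, 10), 4), 2) = Pow(Rational(194, 5), 2) = Rational(37636, 25)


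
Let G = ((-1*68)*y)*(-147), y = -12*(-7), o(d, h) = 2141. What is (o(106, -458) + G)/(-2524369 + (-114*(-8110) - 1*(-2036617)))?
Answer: 841805/436788 ≈ 1.9273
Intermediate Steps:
y = 84
G = 839664 (G = (-1*68*84)*(-147) = -68*84*(-147) = -5712*(-147) = 839664)
(o(106, -458) + G)/(-2524369 + (-114*(-8110) - 1*(-2036617))) = (2141 + 839664)/(-2524369 + (-114*(-8110) - 1*(-2036617))) = 841805/(-2524369 + (924540 + 2036617)) = 841805/(-2524369 + 2961157) = 841805/436788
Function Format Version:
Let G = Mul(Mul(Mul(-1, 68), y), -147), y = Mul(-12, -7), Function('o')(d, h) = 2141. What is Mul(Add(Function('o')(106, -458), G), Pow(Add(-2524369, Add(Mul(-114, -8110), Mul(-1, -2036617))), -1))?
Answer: Rational(841805, 436788) ≈ 1.9273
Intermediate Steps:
y = 84
G = 839664 (G = Mul(Mul(Mul(-1, 68), 84), -147) = Mul(Mul(-68, 84), -147) = Mul(-5712, -147) = 839664)
Mul(Add(Function('o')(106, -458), G), Pow(Add(-2524369, Add(Mul(-114, -8110), Mul(-1, -2036617))), -1)) = Mul(Add(2141, 839664), Pow(Add(-2524369, Add(Mul(-114, -8110), Mul(-1, -2036617))), -1)) = Mul(841805, Pow(Add(-2524369, Add(924540, 2036617)), -1)) = Mul(841805, Pow(Add(-2524369, 2961157), -1)) = Mul(841805, Pow(436788, -1)) = Mul(841805, Rational(1, 436788)) = Rational(841805, 436788)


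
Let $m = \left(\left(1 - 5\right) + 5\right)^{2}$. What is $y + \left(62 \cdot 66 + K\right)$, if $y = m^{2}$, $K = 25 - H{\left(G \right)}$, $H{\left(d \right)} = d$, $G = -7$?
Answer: $4125$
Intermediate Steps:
$m = 1$ ($m = \left(-4 + 5\right)^{2} = 1^{2} = 1$)
$K = 32$ ($K = 25 - -7 = 25 + 7 = 32$)
$y = 1$ ($y = 1^{2} = 1$)
$y + \left(62 \cdot 66 + K\right) = 1 + \left(62 \cdot 66 + 32\right) = 1 + \left(4092 + 32\right) = 1 + 4124 = 4125$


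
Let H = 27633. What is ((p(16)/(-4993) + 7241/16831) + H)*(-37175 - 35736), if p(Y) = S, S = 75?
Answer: -169316430138456397/84037183 ≈ -2.0148e+9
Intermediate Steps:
p(Y) = 75
((p(16)/(-4993) + 7241/16831) + H)*(-37175 - 35736) = ((75/(-4993) + 7241/16831) + 27633)*(-37175 - 35736) = ((75*(-1/4993) + 7241*(1/16831)) + 27633)*(-72911) = ((-75/4993 + 7241/16831) + 27633)*(-72911) = (34891988/84037183 + 27633)*(-72911) = (2322234369827/84037183)*(-72911) = -169316430138456397/84037183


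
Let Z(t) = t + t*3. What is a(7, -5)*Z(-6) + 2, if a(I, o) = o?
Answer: 122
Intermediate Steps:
Z(t) = 4*t (Z(t) = t + 3*t = 4*t)
a(7, -5)*Z(-6) + 2 = -20*(-6) + 2 = -5*(-24) + 2 = 120 + 2 = 122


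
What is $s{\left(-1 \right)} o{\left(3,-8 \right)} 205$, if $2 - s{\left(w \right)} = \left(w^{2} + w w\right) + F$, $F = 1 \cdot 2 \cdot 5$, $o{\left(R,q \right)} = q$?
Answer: $16400$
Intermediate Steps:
$F = 10$ ($F = 2 \cdot 5 = 10$)
$s{\left(w \right)} = -8 - 2 w^{2}$ ($s{\left(w \right)} = 2 - \left(\left(w^{2} + w w\right) + 10\right) = 2 - \left(\left(w^{2} + w^{2}\right) + 10\right) = 2 - \left(2 w^{2} + 10\right) = 2 - \left(10 + 2 w^{2}\right) = -8 - 2 w^{2}$)
$s{\left(-1 \right)} o{\left(3,-8 \right)} 205 = \left(-8 - 2 \left(-1\right)^{2}\right) \left(-8\right) 205 = \left(-8 - 2\right) \left(-8\right) 205 = \left(-10\right) \left(-8\right) 205 = 80 \cdot 205 = 16400$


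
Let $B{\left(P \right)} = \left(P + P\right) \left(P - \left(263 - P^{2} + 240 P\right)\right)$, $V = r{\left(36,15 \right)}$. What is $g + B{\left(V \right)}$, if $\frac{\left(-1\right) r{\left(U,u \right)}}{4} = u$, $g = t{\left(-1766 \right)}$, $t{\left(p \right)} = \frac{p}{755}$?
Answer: $- \frac{1601537966}{755} \approx -2.1212 \cdot 10^{6}$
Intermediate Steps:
$t{\left(p \right)} = \frac{p}{755}$ ($t{\left(p \right)} = p \frac{1}{755} = \frac{p}{755}$)
$g = - \frac{1766}{755}$ ($g = \frac{1}{755} \left(-1766\right) = - \frac{1766}{755} \approx -2.3391$)
$r{\left(U,u \right)} = - 4 u$
$V = -60$ ($V = \left(-4\right) 15 = -60$)
$B{\left(P \right)} = 2 P \left(-263 + P^{2} - 239 P\right)$ ($B{\left(P \right)} = 2 P \left(P - \left(263 - P^{2} + 240 P\right)\right) = 2 P \left(-263 + P^{2} - 239 P\right)$)
$g + B{\left(V \right)} = - \frac{1766}{755} + 2 \left(-60\right) \left(-263 + \left(-60\right)^{2} - -14340\right) = - \frac{1766}{755} + 2 \left(-60\right) \left(-263 + 3600 + 14340\right) = - \frac{1766}{755} + 2 \left(-60\right) 17677 = - \frac{1766}{755} - 2121240 = - \frac{1601537966}{755}$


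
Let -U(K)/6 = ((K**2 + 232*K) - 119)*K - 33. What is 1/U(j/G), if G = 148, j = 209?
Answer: -1620896/2571619875 ≈ -0.00063030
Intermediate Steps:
U(K) = 198 - 6*K*(-119 + K**2 + 232*K) (U(K) = -6*(((K**2 + 232*K) - 119)*K - 33) = -6*((-119 + K**2 + 232*K)*K - 33) = -6*(K*(-119 + K**2 + 232*K) - 33) = -6*(-33 + K*(-119 + K**2 + 232*K)) = 198 - 6*K*(-119 + K**2 + 232*K))
1/U(j/G) = 1/(198 - 1392*(209/148)**2 - 6*(209/148)**3 + 714*(209/148)) = 1/(198 - 1392*43681/21904 - 6*9129329/3241792 + 74613/74) = 1/(198 - 3800247/1369 - 27387987/1620896 + 74613/74) = 1/(-2571619875/1620896) = -1620896/2571619875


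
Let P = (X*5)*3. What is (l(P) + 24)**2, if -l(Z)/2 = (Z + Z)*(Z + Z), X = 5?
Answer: 2022840576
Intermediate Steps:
P = 75 (P = (5*5)*3 = 25*3 = 75)
l(Z) = -8*Z**2 (l(Z) = -2*(Z + Z)*(Z + Z) = -2*2*Z*2*Z = -8*Z**2)
(l(P) + 24)**2 = (-8*75**2 + 24)**2 = (-8*5625 + 24)**2 = (-45000 + 24)**2 = (-44976)**2 = 2022840576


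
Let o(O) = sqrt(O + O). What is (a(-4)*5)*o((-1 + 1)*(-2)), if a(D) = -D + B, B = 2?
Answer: 0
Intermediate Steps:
a(D) = 2 - D (a(D) = -D + 2 = 2 - D)
o(O) = sqrt(2)*sqrt(O) (o(O) = sqrt(2*O) = sqrt(2)*sqrt(O))
(a(-4)*5)*o((-1 + 1)*(-2)) = ((2 - 1*(-4))*5)*(sqrt(2)*sqrt((-1 + 1)*(-2))) = ((2 + 4)*5)*(sqrt(2)*sqrt(0*(-2))) = (6*5)*(sqrt(2)*sqrt(0)) = 30*(sqrt(2)*0) = 30*0 = 0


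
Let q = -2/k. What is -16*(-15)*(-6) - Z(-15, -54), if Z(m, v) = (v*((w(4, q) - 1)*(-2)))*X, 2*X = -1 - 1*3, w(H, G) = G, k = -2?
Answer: -1440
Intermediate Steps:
q = 1 (q = -2/(-2) = -2*(-½) = 1)
X = -2 (X = (-1 - 1*3)/2 = (-1 - 3)/2 = (½)*(-4) = -2)
Z(m, v) = 0 (Z(m, v) = (v*((1 - 1)*(-2)))*(-2) = (v*(0*(-2)))*(-2) = (v*0)*(-2) = 0*(-2) = 0)
-16*(-15)*(-6) - Z(-15, -54) = -16*(-15)*(-6) - 1*0 = 240*(-6) + 0 = -1440 + 0 = -1440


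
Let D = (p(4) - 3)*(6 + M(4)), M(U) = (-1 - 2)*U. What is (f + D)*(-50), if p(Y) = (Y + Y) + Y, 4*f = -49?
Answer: 6625/2 ≈ 3312.5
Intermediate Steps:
f = -49/4 (f = (¼)*(-49) = -49/4 ≈ -12.250)
p(Y) = 3*Y (p(Y) = 2*Y + Y = 3*Y)
M(U) = -3*U
D = -54 (D = (3*4 - 3)*(6 - 3*4) = (12 - 3)*(6 - 12) = 9*(-6) = -54)
(f + D)*(-50) = (-49/4 - 54)*(-50) = -265/4*(-50) = 6625/2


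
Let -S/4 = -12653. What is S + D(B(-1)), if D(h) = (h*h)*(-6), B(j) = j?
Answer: 50606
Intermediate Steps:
S = 50612 (S = -4*(-12653) = 50612)
D(h) = -6*h² (D(h) = h²*(-6) = -6*h²)
S + D(B(-1)) = 50612 - 6*(-1)² = 50612 - 6*1 = 50612 - 6 = 50606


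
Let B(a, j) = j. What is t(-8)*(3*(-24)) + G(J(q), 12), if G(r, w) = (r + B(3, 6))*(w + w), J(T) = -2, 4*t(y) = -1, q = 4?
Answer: 114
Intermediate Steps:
t(y) = -1/4 (t(y) = (1/4)*(-1) = -1/4)
G(r, w) = 2*w*(6 + r) (G(r, w) = (r + 6)*(w + w) = (6 + r)*(2*w) = 2*w*(6 + r))
t(-8)*(3*(-24)) + G(J(q), 12) = -3*(-24)/4 + 2*12*(6 - 2) = -1/4*(-72) + 2*12*4 = 18 + 96 = 114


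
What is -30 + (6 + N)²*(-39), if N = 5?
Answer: -4749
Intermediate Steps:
-30 + (6 + N)²*(-39) = -30 + (6 + 5)²*(-39) = -30 + 11²*(-39) = -30 + 121*(-39) = -30 - 4719 = -4749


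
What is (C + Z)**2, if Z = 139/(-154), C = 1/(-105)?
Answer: 90601/108900 ≈ 0.83197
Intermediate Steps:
C = -1/105 ≈ -0.0095238
Z = -139/154 (Z = 139*(-1/154) = -139/154 ≈ -0.90260)
(C + Z)**2 = (-1/105 - 139/154)**2 = (-301/330)**2 = 90601/108900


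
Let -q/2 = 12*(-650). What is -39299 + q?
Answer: -23699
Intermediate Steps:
q = 15600 (q = -24*(-650) = -2*(-7800) = 15600)
-39299 + q = -39299 + 15600 = -23699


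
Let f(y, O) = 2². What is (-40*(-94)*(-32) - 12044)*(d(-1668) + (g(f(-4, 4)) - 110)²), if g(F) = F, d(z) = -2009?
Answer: -1221322628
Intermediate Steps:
f(y, O) = 4
(-40*(-94)*(-32) - 12044)*(d(-1668) + (g(f(-4, 4)) - 110)²) = (-40*(-94)*(-32) - 12044)*(-2009 + (4 - 110)²) = (3760*(-32) - 12044)*(-2009 + (-106)²) = (-120320 - 12044)*(-2009 + 11236) = -132364*9227 = -1221322628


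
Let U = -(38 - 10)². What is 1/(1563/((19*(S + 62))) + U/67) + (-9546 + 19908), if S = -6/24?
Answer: 33784240505/3260428 ≈ 10362.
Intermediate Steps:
S = -¼ (S = -6*1/24 = -¼ ≈ -0.25000)
U = -784 (U = -1*28² = -1*784 = -784)
1/(1563/((19*(S + 62))) + U/67) + (-9546 + 19908) = 1/(1563/((19*(-¼ + 62))) - 784/67) + (-9546 + 19908) = 1/(1563/((19*(247/4))) - 784*1/67) + 10362 = 1/(1563/(4693/4) - 784/67) + 10362 = 1/(1563*(4/4693) - 784/67) + 10362 = 1/(6252/4693 - 784/67) + 10362 = 1/(-3260428/314431) + 10362 = -314431/3260428 + 10362 = 33784240505/3260428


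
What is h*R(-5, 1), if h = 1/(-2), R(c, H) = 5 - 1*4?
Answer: -½ ≈ -0.50000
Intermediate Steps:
R(c, H) = 1 (R(c, H) = 5 - 4 = 1)
h = -½ (h = 1*(-½) = -½ ≈ -0.50000)
h*R(-5, 1) = -½*1 = -½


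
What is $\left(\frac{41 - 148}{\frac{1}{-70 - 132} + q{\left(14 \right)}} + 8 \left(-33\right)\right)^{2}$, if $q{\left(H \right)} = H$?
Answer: $\frac{589734915364}{7991929} \approx 73791.0$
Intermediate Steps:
$\left(\frac{41 - 148}{\frac{1}{-70 - 132} + q{\left(14 \right)}} + 8 \left(-33\right)\right)^{2} = \left(\frac{41 - 148}{\frac{1}{-70 - 132} + 14} + 8 \left(-33\right)\right)^{2} = \left(- \frac{107}{\frac{1}{-202} + 14} - 264\right)^{2} = \left(- \frac{107}{- \frac{1}{202} + 14} - 264\right)^{2} = \left(- \frac{107}{\frac{2827}{202}} - 264\right)^{2} = \left(\left(-107\right) \frac{202}{2827} - 264\right)^{2} = \left(- \frac{21614}{2827} - 264\right)^{2} = \left(- \frac{767942}{2827}\right)^{2} = \frac{589734915364}{7991929}$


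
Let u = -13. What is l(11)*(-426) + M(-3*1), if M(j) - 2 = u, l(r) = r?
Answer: -4697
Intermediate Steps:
M(j) = -11 (M(j) = 2 - 13 = -11)
l(11)*(-426) + M(-3*1) = 11*(-426) - 11 = -4686 - 11 = -4697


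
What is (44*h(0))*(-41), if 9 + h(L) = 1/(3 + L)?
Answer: 46904/3 ≈ 15635.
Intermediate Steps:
h(L) = -9 + 1/(3 + L)
(44*h(0))*(-41) = (44*((-26 - 9*0)/(3 + 0)))*(-41) = (44*((-26 + 0)/3))*(-41) = (44*((1/3)*(-26)))*(-41) = (44*(-26/3))*(-41) = -1144/3*(-41) = 46904/3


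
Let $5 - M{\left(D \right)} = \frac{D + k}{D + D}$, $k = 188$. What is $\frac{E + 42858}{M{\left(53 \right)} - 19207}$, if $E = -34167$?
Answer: $- \frac{307082}{678551} \approx -0.45256$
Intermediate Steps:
$M{\left(D \right)} = 5 - \frac{188 + D}{2 D}$ ($M{\left(D \right)} = 5 - \frac{D + 188}{D + D} = 5 - \frac{188 + D}{2 D}$)
$\frac{E + 42858}{M{\left(53 \right)} - 19207} = \frac{-34167 + 42858}{\left(\frac{9}{2} - \frac{94}{53}\right) - 19207} = \frac{8691}{\left(\frac{9}{2} - \frac{94}{53}\right) - 19207} = \frac{8691}{\frac{289}{106} - 19207} = \frac{8691}{- \frac{2035653}{106}} = 8691 \left(- \frac{106}{2035653}\right) = - \frac{307082}{678551}$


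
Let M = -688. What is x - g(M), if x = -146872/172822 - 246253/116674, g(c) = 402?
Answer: -4082777679475/10081917014 ≈ -404.96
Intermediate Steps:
x = -29847039847/10081917014 (x = -146872*1/172822 - 246253*1/116674 = -73436/86411 - 246253/116674 = -29847039847/10081917014 ≈ -2.9605)
x - g(M) = -29847039847/10081917014 - 1*402 = -29847039847/10081917014 - 402 = -4082777679475/10081917014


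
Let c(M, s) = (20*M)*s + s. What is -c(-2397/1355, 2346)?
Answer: 21857682/271 ≈ 80656.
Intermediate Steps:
c(M, s) = s + 20*M*s (c(M, s) = 20*M*s + s = s + 20*M*s)
-c(-2397/1355, 2346) = -2346*(1 + 20*(-2397/1355)) = -2346*(1 - 9588/271) = -2346*(-9317)/271 = -1*(-21857682/271) = 21857682/271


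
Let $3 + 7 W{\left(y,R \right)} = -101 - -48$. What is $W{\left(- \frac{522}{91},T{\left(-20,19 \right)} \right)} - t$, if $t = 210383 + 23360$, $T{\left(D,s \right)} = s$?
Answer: $-233751$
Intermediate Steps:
$t = 233743$
$W{\left(y,R \right)} = -8$ ($W{\left(y,R \right)} = - \frac{3}{7} + \frac{-101 - -48}{7} = - \frac{3}{7} + \frac{-101 + 48}{7} = - \frac{3}{7} + \frac{1}{7} \left(-53\right) = - \frac{3}{7} - \frac{53}{7} = -8$)
$W{\left(- \frac{522}{91},T{\left(-20,19 \right)} \right)} - t = -8 - 233743 = -233751$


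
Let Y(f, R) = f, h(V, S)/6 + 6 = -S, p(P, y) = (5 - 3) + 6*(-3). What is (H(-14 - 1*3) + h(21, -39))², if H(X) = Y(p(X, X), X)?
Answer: 33124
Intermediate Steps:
p(P, y) = -16 (p(P, y) = 2 - 18 = -16)
h(V, S) = -36 - 6*S (h(V, S) = -36 + 6*(-S) = -36 - 6*S)
H(X) = -16
(H(-14 - 1*3) + h(21, -39))² = (-16 + (-36 - 6*(-39)))² = (-16 + (-36 + 234))² = (-16 + 198)² = 182² = 33124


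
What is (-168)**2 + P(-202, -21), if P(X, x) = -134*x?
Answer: 31038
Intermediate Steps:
(-168)**2 + P(-202, -21) = (-168)**2 - 134*(-21) = 28224 + 2814 = 31038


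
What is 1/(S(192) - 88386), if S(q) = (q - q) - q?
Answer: -1/88578 ≈ -1.1289e-5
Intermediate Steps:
S(q) = -q (S(q) = 0 - q = -q)
1/(S(192) - 88386) = 1/(-1*192 - 88386) = 1/(-192 - 88386) = 1/(-88578) = -1/88578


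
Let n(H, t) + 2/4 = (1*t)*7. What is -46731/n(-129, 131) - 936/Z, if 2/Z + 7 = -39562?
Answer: 11314645258/611 ≈ 1.8518e+7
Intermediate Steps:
n(H, t) = -1/2 + 7*t (n(H, t) = -1/2 + (1*t)*7 = -1/2 + t*7 = -1/2 + 7*t)
Z = -2/39569 (Z = 2/(-7 - 39562) = 2/(-39569) = 2*(-1/39569) = -2/39569 ≈ -5.0545e-5)
-46731/n(-129, 131) - 936/Z = -46731/(-1/2 + 7*131) - 936/(-2/39569) = -46731/(-1/2 + 917) - 936*(-39569/2) = -46731/1833/2 + 18518292 = -46731*2/1833 + 18518292 = -31154/611 + 18518292 = 11314645258/611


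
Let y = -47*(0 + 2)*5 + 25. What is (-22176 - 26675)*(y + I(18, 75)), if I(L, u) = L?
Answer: 20859377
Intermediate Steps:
y = -445 (y = -94*5 + 25 = -47*10 + 25 = -470 + 25 = -445)
(-22176 - 26675)*(y + I(18, 75)) = (-22176 - 26675)*(-445 + 18) = -48851*(-427) = 20859377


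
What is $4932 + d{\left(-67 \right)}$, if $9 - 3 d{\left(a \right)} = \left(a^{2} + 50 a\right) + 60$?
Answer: $\frac{13606}{3} \approx 4535.3$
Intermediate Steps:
$d{\left(a \right)} = -17 - \frac{50 a}{3} - \frac{a^{2}}{3}$ ($d{\left(a \right)} = 3 - \frac{\left(a^{2} + 50 a\right) + 60}{3} = 3 - \frac{60 + a^{2} + 50 a}{3} = 3 - \left(20 + \frac{a^{2}}{3} + \frac{50 a}{3}\right) = -17 - \frac{50 a}{3} - \frac{a^{2}}{3}$)
$4932 + d{\left(-67 \right)} = 4932 - \left(- \frac{3299}{3} + \frac{4489}{3}\right) = 4932 - \frac{1190}{3} = \frac{13606}{3}$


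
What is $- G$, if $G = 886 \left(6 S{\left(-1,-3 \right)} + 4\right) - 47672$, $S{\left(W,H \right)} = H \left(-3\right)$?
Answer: $-3716$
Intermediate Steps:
$S{\left(W,H \right)} = - 3 H$
$G = 3716$ ($G = 886 \left(6 \left(\left(-3\right) \left(-3\right)\right) + 4\right) - 47672 = 886 \left(6 \cdot 9 + 4\right) - 47672 = 886 \left(54 + 4\right) - 47672 = 886 \cdot 58 - 47672 = 51388 - 47672 = 3716$)
$- G = \left(-1\right) 3716 = -3716$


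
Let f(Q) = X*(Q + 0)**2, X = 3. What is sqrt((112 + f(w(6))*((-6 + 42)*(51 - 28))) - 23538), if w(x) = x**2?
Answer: sqrt(3195838) ≈ 1787.7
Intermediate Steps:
f(Q) = 3*Q**2 (f(Q) = 3*(Q + 0)**2 = 3*Q**2)
sqrt((112 + f(w(6))*((-6 + 42)*(51 - 28))) - 23538) = sqrt((112 + (3*(6**2)**2)*((-6 + 42)*(51 - 28))) - 23538) = sqrt((112 + (3*36**2)*(36*23)) - 23538) = sqrt((112 + (3*1296)*828) - 23538) = sqrt((112 + 3888*828) - 23538) = sqrt((112 + 3219264) - 23538) = sqrt(3219376 - 23538) = sqrt(3195838)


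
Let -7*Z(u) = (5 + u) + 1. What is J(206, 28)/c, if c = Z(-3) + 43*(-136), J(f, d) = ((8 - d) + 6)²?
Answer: -1372/40939 ≈ -0.033513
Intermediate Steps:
J(f, d) = (14 - d)²
Z(u) = -6/7 - u/7 (Z(u) = -((5 + u) + 1)/7 = -(6 + u)/7 = -6/7 - u/7)
c = -40939/7 (c = (-6/7 - ⅐*(-3)) + 43*(-136) = (-6/7 + 3/7) - 5848 = -3/7 - 5848 = -40939/7 ≈ -5848.4)
J(206, 28)/c = (-14 + 28)²/(-40939/7) = 14²*(-7/40939) = 196*(-7/40939) = -1372/40939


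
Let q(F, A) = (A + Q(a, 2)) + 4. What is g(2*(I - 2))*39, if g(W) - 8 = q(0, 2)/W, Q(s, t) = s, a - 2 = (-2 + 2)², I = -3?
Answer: 1404/5 ≈ 280.80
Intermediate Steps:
a = 2 (a = 2 + (-2 + 2)² = 2 + 0² = 2 + 0 = 2)
q(F, A) = 6 + A (q(F, A) = (A + 2) + 4 = (2 + A) + 4 = 6 + A)
g(W) = 8 + 8/W (g(W) = 8 + (6 + 2)/W = 8 + 8/W)
g(2*(I - 2))*39 = (8 + 8/((2*(-3 - 2))))*39 = (8 + 8/((2*(-5))))*39 = (8 + 8/(-10))*39 = (8 + 8*(-⅒))*39 = (8 - ⅘)*39 = (36/5)*39 = 1404/5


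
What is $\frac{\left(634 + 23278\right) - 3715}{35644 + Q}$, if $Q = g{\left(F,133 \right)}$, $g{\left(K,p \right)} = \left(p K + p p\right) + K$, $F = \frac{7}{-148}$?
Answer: $\frac{1494578}{3946173} \approx 0.37874$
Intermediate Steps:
$F = - \frac{7}{148}$ ($F = 7 \left(- \frac{1}{148}\right) = - \frac{7}{148} \approx -0.047297$)
$g{\left(K,p \right)} = K + p^{2} + K p$ ($g{\left(K,p \right)} = \left(K p + p^{2}\right) + K = \left(p^{2} + K p\right) + K = K + p^{2} + K p$)
$Q = \frac{1308517}{74}$ ($Q = - \frac{7}{148} + 133^{2} - \frac{931}{148} = - \frac{7}{148} + 17689 - \frac{931}{148} = \frac{1308517}{74} \approx 17683.0$)
$\frac{\left(634 + 23278\right) - 3715}{35644 + Q} = \frac{\left(634 + 23278\right) - 3715}{35644 + \frac{1308517}{74}} = \frac{23912 - 3715}{\frac{3946173}{74}} = 20197 \cdot \frac{74}{3946173} = \frac{1494578}{3946173}$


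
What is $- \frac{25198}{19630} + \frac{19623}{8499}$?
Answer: $\frac{28506948}{27805895} \approx 1.0252$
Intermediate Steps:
$- \frac{25198}{19630} + \frac{19623}{8499} = \left(-25198\right) \frac{1}{19630} + 19623 \cdot \frac{1}{8499} = - \frac{12599}{9815} + \frac{6541}{2833} = \frac{28506948}{27805895}$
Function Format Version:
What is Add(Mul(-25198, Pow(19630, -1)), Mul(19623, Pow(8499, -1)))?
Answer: Rational(28506948, 27805895) ≈ 1.0252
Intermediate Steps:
Add(Mul(-25198, Pow(19630, -1)), Mul(19623, Pow(8499, -1))) = Add(Mul(-25198, Rational(1, 19630)), Mul(19623, Rational(1, 8499))) = Add(Rational(-12599, 9815), Rational(6541, 2833)) = Rational(28506948, 27805895)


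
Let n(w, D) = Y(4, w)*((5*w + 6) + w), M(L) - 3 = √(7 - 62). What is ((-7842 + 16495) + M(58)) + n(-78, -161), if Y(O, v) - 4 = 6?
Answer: 4036 + I*√55 ≈ 4036.0 + 7.4162*I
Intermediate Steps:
M(L) = 3 + I*√55 (M(L) = 3 + √(7 - 62) = 3 + √(-55) = 3 + I*√55)
Y(O, v) = 10 (Y(O, v) = 4 + 6 = 10)
n(w, D) = 60 + 60*w (n(w, D) = 10*((5*w + 6) + w) = 10*((6 + 5*w) + w) = 10*(6 + 6*w) = 60 + 60*w)
((-7842 + 16495) + M(58)) + n(-78, -161) = ((-7842 + 16495) + (3 + I*√55)) + (60 + 60*(-78)) = (8653 + (3 + I*√55)) + (60 - 4680) = (8656 + I*√55) - 4620 = 4036 + I*√55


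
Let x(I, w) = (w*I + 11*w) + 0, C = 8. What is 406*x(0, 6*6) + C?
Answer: 160784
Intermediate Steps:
x(I, w) = 11*w + I*w (x(I, w) = (I*w + 11*w) + 0 = (11*w + I*w) + 0 = 11*w + I*w)
406*x(0, 6*6) + C = 406*((6*6)*(11 + 0)) + 8 = 406*(36*11) + 8 = 406*396 + 8 = 160776 + 8 = 160784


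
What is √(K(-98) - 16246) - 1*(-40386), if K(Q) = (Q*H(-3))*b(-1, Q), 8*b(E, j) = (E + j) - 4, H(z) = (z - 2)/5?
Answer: 40386 + I*√70031/2 ≈ 40386.0 + 132.32*I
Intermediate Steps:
H(z) = -⅖ + z/5 (H(z) = (-2 + z)*(⅕) = -⅖ + z/5)
b(E, j) = -½ + E/8 + j/8 (b(E, j) = ((E + j) - 4)/8 = (-4 + E + j)/8 = -½ + E/8 + j/8)
K(Q) = -Q*(-5/8 + Q/8) (K(Q) = (Q*(-⅖ + (⅕)*(-3)))*(-½ + (⅛)*(-1) + Q/8) = (Q*(-⅖ - ⅗))*(-½ - ⅛ + Q/8) = (Q*(-1))*(-5/8 + Q/8) = (-Q)*(-5/8 + Q/8) = -Q*(-5/8 + Q/8))
√(K(-98) - 16246) - 1*(-40386) = √((⅛)*(-98)*(5 - 1*(-98)) - 16246) - 1*(-40386) = √((⅛)*(-98)*(5 + 98) - 16246) + 40386 = √((⅛)*(-98)*103 - 16246) + 40386 = √(-5047/4 - 16246) + 40386 = √(-70031/4) + 40386 = I*√70031/2 + 40386 = 40386 + I*√70031/2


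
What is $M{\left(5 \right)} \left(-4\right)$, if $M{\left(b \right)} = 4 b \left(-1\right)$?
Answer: $80$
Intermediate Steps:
$M{\left(b \right)} = - 4 b$
$M{\left(5 \right)} \left(-4\right) = \left(-4\right) 5 \left(-4\right) = \left(-20\right) \left(-4\right) = 80$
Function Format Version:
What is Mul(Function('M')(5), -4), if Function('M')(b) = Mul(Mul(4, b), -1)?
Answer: 80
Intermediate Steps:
Function('M')(b) = Mul(-4, b)
Mul(Function('M')(5), -4) = Mul(Mul(-4, 5), -4) = Mul(-20, -4) = 80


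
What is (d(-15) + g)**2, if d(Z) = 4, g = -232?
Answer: 51984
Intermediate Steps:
(d(-15) + g)**2 = (4 - 232)**2 = (-228)**2 = 51984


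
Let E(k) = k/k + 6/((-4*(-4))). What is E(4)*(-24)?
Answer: -33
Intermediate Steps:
E(k) = 11/8 (E(k) = 1 + 6/16 = 1 + 6*(1/16) = 1 + 3/8 = 11/8)
E(4)*(-24) = (11/8)*(-24) = -33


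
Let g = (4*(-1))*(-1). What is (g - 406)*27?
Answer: -10854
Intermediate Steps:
g = 4 (g = -4*(-1) = 4)
(g - 406)*27 = (4 - 406)*27 = -402*27 = -10854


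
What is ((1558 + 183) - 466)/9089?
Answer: 1275/9089 ≈ 0.14028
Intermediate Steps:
((1558 + 183) - 466)/9089 = (1741 - 466)*(1/9089) = 1275*(1/9089) = 1275/9089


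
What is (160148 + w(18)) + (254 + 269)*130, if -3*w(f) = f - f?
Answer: 228138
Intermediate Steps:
w(f) = 0 (w(f) = -(f - f)/3 = -1/3*0 = 0)
(160148 + w(18)) + (254 + 269)*130 = (160148 + 0) + (254 + 269)*130 = 160148 + 523*130 = 160148 + 67990 = 228138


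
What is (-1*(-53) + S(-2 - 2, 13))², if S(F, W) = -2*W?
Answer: 729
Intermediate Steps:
(-1*(-53) + S(-2 - 2, 13))² = (-1*(-53) - 2*13)² = (53 - 26)² = 27² = 729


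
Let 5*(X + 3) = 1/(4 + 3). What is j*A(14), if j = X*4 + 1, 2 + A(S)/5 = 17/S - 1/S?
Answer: 2286/49 ≈ 46.653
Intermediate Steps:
X = -104/35 (X = -3 + 1/(5*(4 + 3)) = -3 + (⅕)/7 = -3 + (⅕)*(⅐) = -3 + 1/35 = -104/35 ≈ -2.9714)
A(S) = -10 + 80/S (A(S) = -10 + 5*(17/S - 1/S) = -10 + 5*(16/S) = -10 + 80/S)
j = -381/35 (j = -104/35*4 + 1 = -416/35 + 1 = -381/35 ≈ -10.886)
j*A(14) = -381*(-10 + 80/14)/35 = -381*(-10 + 80*(1/14))/35 = -381*(-10 + 40/7)/35 = -381/35*(-30/7) = 2286/49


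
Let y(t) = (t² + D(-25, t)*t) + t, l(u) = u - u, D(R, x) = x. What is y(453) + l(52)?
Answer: 410871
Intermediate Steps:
l(u) = 0
y(t) = t + 2*t² (y(t) = (t² + t*t) + t = (t² + t²) + t = 2*t² + t = t + 2*t²)
y(453) + l(52) = 453*(1 + 2*453) + 0 = 453*(1 + 906) + 0 = 453*907 + 0 = 410871 + 0 = 410871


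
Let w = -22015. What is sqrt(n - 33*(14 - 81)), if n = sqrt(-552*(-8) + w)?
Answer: sqrt(2211 + I*sqrt(17599)) ≈ 47.042 + 1.41*I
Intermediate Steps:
n = I*sqrt(17599) (n = sqrt(-552*(-8) - 22015) = sqrt(4416 - 22015) = sqrt(-17599) = I*sqrt(17599) ≈ 132.66*I)
sqrt(n - 33*(14 - 81)) = sqrt(I*sqrt(17599) - 33*(14 - 81)) = sqrt(I*sqrt(17599) - 33*(-67)) = sqrt(I*sqrt(17599) + 2211) = sqrt(2211 + I*sqrt(17599))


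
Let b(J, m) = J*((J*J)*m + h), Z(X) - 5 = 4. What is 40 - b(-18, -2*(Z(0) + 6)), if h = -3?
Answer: -174974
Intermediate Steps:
Z(X) = 9 (Z(X) = 5 + 4 = 9)
b(J, m) = J*(-3 + m*J**2) (b(J, m) = J*((J*J)*m - 3) = J*(J**2*m - 3) = J*(m*J**2 - 3) = J*(-3 + m*J**2))
40 - b(-18, -2*(Z(0) + 6)) = 40 - (-18)*(-3 - 2*(9 + 6)*(-18)**2) = 40 - (-18)*(-3 - 2*15*324) = 40 - (-18)*(-3 - 30*324) = 40 - (-18)*(-3 - 9720) = 40 - (-18)*(-9723) = 40 - 1*175014 = 40 - 175014 = -174974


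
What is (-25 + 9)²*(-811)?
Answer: -207616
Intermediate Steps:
(-25 + 9)²*(-811) = (-16)²*(-811) = 256*(-811) = -207616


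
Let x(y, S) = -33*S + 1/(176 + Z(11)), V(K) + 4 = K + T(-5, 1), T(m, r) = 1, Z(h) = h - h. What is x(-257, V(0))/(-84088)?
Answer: -17425/14799488 ≈ -0.0011774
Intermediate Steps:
Z(h) = 0
V(K) = -3 + K (V(K) = -4 + (K + 1) = -4 + (1 + K) = -3 + K)
x(y, S) = 1/176 - 33*S (x(y, S) = -33*S + 1/(176 + 0) = -33*S + 1/176 = 1/176 - 33*S)
x(-257, V(0))/(-84088) = (1/176 - 33*(-3 + 0))/(-84088) = (1/176 - 33*(-3))*(-1/84088) = (1/176 + 99)*(-1/84088) = (17425/176)*(-1/84088) = -17425/14799488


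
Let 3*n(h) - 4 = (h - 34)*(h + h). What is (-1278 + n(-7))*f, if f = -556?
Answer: 1810336/3 ≈ 6.0345e+5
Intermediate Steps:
n(h) = 4/3 + 2*h*(-34 + h)/3 (n(h) = 4/3 + ((h - 34)*(h + h))/3 = 4/3 + ((-34 + h)*(2*h))/3 = 4/3 + (2*h*(-34 + h))/3 = 4/3 + 2*h*(-34 + h)/3)
(-1278 + n(-7))*f = (-1278 + (4/3 - 68/3*(-7) + (2/3)*(-7)**2))*(-556) = (-1278 + (4/3 + 476/3 + (2/3)*49))*(-556) = (-1278 + (4/3 + 476/3 + 98/3))*(-556) = (-1278 + 578/3)*(-556) = -3256/3*(-556) = 1810336/3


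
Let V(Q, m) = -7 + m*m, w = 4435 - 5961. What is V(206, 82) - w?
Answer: 8243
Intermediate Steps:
w = -1526
V(Q, m) = -7 + m²
V(206, 82) - w = (-7 + 82²) - 1*(-1526) = (-7 + 6724) + 1526 = 6717 + 1526 = 8243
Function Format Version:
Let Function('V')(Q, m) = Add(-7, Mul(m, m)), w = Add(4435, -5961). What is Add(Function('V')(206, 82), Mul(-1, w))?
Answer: 8243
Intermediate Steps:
w = -1526
Function('V')(Q, m) = Add(-7, Pow(m, 2))
Add(Function('V')(206, 82), Mul(-1, w)) = Add(Add(-7, Pow(82, 2)), Mul(-1, -1526)) = Add(Add(-7, 6724), 1526) = Add(6717, 1526) = 8243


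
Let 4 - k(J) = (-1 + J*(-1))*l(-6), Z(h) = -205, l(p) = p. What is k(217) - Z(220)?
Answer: -1099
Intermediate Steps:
k(J) = -2 - 6*J (k(J) = 4 - (-1 + J*(-1))*(-6) = 4 - (-1 - J)*(-6) = 4 - (6 + 6*J) = 4 + (-6 - 6*J) = -2 - 6*J)
k(217) - Z(220) = (-2 - 6*217) - 1*(-205) = (-2 - 1302) + 205 = -1304 + 205 = -1099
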